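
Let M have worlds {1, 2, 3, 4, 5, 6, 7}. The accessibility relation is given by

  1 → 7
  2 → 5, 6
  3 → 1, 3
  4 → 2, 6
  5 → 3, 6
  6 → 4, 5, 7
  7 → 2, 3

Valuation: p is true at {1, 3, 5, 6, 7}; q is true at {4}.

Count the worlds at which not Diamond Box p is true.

1: Diamond Box p is F. ✓
2: Diamond Box p is T. ✗
3: Diamond Box p is T. ✗
4: Diamond Box p is T. ✗
5: Diamond Box p is T. ✗
6: Diamond Box p is T. ✗
7: Diamond Box p is T. ✗
Satisfying worlds: {1}.

1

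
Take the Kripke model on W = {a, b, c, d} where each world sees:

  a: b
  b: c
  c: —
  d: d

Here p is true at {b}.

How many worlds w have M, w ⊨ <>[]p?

1

a: successors {b}; []p there: b:F. ✗
b: successors {c}; []p there: c:T. ✓
c: no successors, so <>[]p fails. ✗
d: successors {d}; []p there: d:F. ✗
Satisfying worlds: {b}.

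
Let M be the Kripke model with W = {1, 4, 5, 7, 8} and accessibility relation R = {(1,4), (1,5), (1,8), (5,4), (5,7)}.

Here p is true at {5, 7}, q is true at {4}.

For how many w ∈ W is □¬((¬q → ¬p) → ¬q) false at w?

2

1: successors {4, 5, 8}; ¬((¬q → ¬p) → ¬q) there: 4:T, 5:F, 8:F. ✗
4: no successors, so □¬((¬q → ¬p) → ¬q) holds vacuously. ✓
5: successors {4, 7}; ¬((¬q → ¬p) → ¬q) there: 4:T, 7:F. ✗
7: no successors, so □¬((¬q → ¬p) → ¬q) holds vacuously. ✓
8: no successors, so □¬((¬q → ¬p) → ¬q) holds vacuously. ✓
Satisfying worlds: {4, 7, 8}.
So □¬((¬q → ¬p) → ¬q) fails at the other 2 worlds.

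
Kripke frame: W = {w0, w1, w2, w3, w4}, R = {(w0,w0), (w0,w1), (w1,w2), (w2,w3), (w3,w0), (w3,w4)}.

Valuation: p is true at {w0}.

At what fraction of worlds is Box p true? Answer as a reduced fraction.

w0: successors {w0, w1}; p there: w0:T, w1:F. ✗
w1: successors {w2}; p there: w2:F. ✗
w2: successors {w3}; p there: w3:F. ✗
w3: successors {w0, w4}; p there: w0:T, w4:F. ✗
w4: no successors, so Box p holds vacuously. ✓
That's 1 of 5 worlds, so 1/5.

1/5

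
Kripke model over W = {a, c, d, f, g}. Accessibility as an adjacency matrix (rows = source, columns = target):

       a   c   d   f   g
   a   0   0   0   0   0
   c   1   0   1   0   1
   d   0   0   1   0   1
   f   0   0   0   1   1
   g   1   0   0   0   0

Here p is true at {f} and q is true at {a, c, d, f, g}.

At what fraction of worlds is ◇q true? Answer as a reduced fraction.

a: no successors, so ◇q fails. ✗
c: successors {a, d, g}; q there: a:T, d:T, g:T. ✓
d: successors {d, g}; q there: d:T, g:T. ✓
f: successors {f, g}; q there: f:T, g:T. ✓
g: successors {a}; q there: a:T. ✓
That's 4 of 5 worlds, so 4/5.

4/5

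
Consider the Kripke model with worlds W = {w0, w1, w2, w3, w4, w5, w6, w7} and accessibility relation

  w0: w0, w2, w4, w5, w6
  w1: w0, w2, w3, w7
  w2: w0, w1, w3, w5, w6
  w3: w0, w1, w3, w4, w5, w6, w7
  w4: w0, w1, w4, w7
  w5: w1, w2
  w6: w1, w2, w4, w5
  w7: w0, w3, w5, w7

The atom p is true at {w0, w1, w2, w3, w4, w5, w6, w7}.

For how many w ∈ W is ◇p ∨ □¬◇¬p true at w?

8

w0: ◇p is T, □¬◇¬p is T. ✓
w1: ◇p is T, □¬◇¬p is T. ✓
w2: ◇p is T, □¬◇¬p is T. ✓
w3: ◇p is T, □¬◇¬p is T. ✓
w4: ◇p is T, □¬◇¬p is T. ✓
w5: ◇p is T, □¬◇¬p is T. ✓
w6: ◇p is T, □¬◇¬p is T. ✓
w7: ◇p is T, □¬◇¬p is T. ✓
Satisfying worlds: {w0, w1, w2, w3, w4, w5, w6, w7}.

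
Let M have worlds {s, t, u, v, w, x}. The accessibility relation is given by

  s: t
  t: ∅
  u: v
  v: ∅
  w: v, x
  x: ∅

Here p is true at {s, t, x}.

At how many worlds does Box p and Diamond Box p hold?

s: Box p is T, Diamond Box p is T. ✓
t: Box p is T, Diamond Box p is F. ✗
u: Box p is F, Diamond Box p is T. ✗
v: Box p is T, Diamond Box p is F. ✗
w: Box p is F, Diamond Box p is T. ✗
x: Box p is T, Diamond Box p is F. ✗
Satisfying worlds: {s}.

1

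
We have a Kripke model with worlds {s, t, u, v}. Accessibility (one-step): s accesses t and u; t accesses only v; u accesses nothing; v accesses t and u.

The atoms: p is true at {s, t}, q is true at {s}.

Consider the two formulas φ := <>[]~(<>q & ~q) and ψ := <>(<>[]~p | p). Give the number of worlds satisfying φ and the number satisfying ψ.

For <>[]~(<>q & ~q):
s: successors {t, u}; []~(<>q & ~q) there: t:T, u:T. ✓
t: successors {v}; []~(<>q & ~q) there: v:T. ✓
u: no successors, so <>[]~(<>q & ~q) fails. ✗
v: successors {t, u}; []~(<>q & ~q) there: t:T, u:T. ✓
— 3 worlds.
For <>(<>[]~p | p):
s: successors {t, u}; <>[]~p | p there: t:T, u:F. ✓
t: successors {v}; <>[]~p | p there: v:T. ✓
u: no successors, so <>(<>[]~p | p) fails. ✗
v: successors {t, u}; <>[]~p | p there: t:T, u:F. ✓
— 3 worlds.

3 and 3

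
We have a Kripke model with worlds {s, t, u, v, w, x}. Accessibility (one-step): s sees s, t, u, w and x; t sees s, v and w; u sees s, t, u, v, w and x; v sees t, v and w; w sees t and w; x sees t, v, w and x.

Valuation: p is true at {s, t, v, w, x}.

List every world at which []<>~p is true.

∅

s: successors {s, t, u, w, x}; <>~p there: s:T, t:F, u:T, w:F, x:F. ✗
t: successors {s, v, w}; <>~p there: s:T, v:F, w:F. ✗
u: successors {s, t, u, v, w, x}; <>~p there: s:T, t:F, u:T, v:F, w:F, x:F. ✗
v: successors {t, v, w}; <>~p there: t:F, v:F, w:F. ✗
w: successors {t, w}; <>~p there: t:F, w:F. ✗
x: successors {t, v, w, x}; <>~p there: t:F, v:F, w:F, x:F. ✗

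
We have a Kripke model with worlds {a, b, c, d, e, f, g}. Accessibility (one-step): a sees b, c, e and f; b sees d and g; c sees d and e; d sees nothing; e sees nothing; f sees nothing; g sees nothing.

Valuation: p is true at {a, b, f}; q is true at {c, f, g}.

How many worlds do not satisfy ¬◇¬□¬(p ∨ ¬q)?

a: ◇¬□¬(p ∨ ¬q) is T. ✗
b: ◇¬□¬(p ∨ ¬q) is F. ✓
c: ◇¬□¬(p ∨ ¬q) is F. ✓
d: ◇¬□¬(p ∨ ¬q) is F. ✓
e: ◇¬□¬(p ∨ ¬q) is F. ✓
f: ◇¬□¬(p ∨ ¬q) is F. ✓
g: ◇¬□¬(p ∨ ¬q) is F. ✓
Satisfying worlds: {b, c, d, e, f, g}.
So ¬◇¬□¬(p ∨ ¬q) fails at the other 1 world.

1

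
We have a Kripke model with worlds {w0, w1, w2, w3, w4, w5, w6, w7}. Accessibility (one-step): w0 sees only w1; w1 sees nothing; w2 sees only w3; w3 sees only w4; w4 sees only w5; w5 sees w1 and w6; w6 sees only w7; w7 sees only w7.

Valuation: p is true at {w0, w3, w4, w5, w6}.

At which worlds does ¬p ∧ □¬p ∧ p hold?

∅

w0: ¬p is F, □¬p ∧ p is T. ✗
w1: ¬p is T, □¬p ∧ p is F. ✗
w2: ¬p is T, □¬p ∧ p is F. ✗
w3: ¬p is F, □¬p ∧ p is F. ✗
w4: ¬p is F, □¬p ∧ p is F. ✗
w5: ¬p is F, □¬p ∧ p is F. ✗
w6: ¬p is F, □¬p ∧ p is T. ✗
w7: ¬p is T, □¬p ∧ p is F. ✗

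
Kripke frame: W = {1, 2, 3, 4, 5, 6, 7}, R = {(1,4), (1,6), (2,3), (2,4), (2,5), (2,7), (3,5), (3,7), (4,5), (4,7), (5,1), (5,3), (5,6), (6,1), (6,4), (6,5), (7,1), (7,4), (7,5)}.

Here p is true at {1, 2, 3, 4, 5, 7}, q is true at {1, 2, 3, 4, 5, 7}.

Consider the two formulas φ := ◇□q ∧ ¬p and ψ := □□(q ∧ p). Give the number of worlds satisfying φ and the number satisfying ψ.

1 and 1

For ◇□q ∧ ¬p:
1: ◇□q is T, ¬p is F. ✗
2: ◇□q is T, ¬p is F. ✗
3: ◇□q is T, ¬p is F. ✗
4: ◇□q is T, ¬p is F. ✗
5: ◇□q is T, ¬p is F. ✗
6: ◇□q is T, ¬p is T. ✓
7: ◇□q is T, ¬p is F. ✗
— 1 world.
For □□(q ∧ p):
1: successors {4, 6}; □(q ∧ p) there: 4:T, 6:T. ✓
2: successors {3, 4, 5, 7}; □(q ∧ p) there: 3:T, 4:T, 5:F, 7:T. ✗
3: successors {5, 7}; □(q ∧ p) there: 5:F, 7:T. ✗
4: successors {5, 7}; □(q ∧ p) there: 5:F, 7:T. ✗
5: successors {1, 3, 6}; □(q ∧ p) there: 1:F, 3:T, 6:T. ✗
6: successors {1, 4, 5}; □(q ∧ p) there: 1:F, 4:T, 5:F. ✗
7: successors {1, 4, 5}; □(q ∧ p) there: 1:F, 4:T, 5:F. ✗
— 1 world.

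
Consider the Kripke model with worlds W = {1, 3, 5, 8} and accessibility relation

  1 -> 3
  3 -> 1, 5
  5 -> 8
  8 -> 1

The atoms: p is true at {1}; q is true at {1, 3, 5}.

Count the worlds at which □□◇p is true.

2

1: successors {3}; □◇p there: 3:F. ✗
3: successors {1, 5}; □◇p there: 1:T, 5:T. ✓
5: successors {8}; □◇p there: 8:F. ✗
8: successors {1}; □◇p there: 1:T. ✓
Satisfying worlds: {3, 8}.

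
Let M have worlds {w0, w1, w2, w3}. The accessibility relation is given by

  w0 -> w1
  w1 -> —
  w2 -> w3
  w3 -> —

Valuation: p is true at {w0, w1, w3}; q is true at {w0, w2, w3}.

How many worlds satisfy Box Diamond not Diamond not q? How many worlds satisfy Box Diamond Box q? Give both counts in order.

For Box Diamond not Diamond not q:
w0: successors {w1}; Diamond not Diamond not q there: w1:F. ✗
w1: no successors, so Box Diamond not Diamond not q holds vacuously. ✓
w2: successors {w3}; Diamond not Diamond not q there: w3:F. ✗
w3: no successors, so Box Diamond not Diamond not q holds vacuously. ✓
— 2 worlds.
For Box Diamond Box q:
w0: successors {w1}; Diamond Box q there: w1:F. ✗
w1: no successors, so Box Diamond Box q holds vacuously. ✓
w2: successors {w3}; Diamond Box q there: w3:F. ✗
w3: no successors, so Box Diamond Box q holds vacuously. ✓
— 2 worlds.

2 and 2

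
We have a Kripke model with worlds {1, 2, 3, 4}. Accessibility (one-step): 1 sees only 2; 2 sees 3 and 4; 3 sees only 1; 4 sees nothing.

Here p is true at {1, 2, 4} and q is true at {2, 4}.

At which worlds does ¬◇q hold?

1: ◇q is T. ✗
2: ◇q is T. ✗
3: ◇q is F. ✓
4: ◇q is F. ✓

{3, 4}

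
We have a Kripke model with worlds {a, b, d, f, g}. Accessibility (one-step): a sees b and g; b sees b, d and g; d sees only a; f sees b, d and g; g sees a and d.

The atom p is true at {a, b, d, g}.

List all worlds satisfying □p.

a: successors {b, g}; p there: b:T, g:T. ✓
b: successors {b, d, g}; p there: b:T, d:T, g:T. ✓
d: successors {a}; p there: a:T. ✓
f: successors {b, d, g}; p there: b:T, d:T, g:T. ✓
g: successors {a, d}; p there: a:T, d:T. ✓

{a, b, d, f, g}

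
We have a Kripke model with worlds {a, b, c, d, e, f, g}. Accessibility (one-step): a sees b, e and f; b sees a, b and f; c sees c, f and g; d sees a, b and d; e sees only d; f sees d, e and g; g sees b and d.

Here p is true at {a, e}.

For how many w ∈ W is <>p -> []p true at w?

3

a: <>p is T, []p is F. ✗
b: <>p is T, []p is F. ✗
c: <>p is F, []p is F. ✓
d: <>p is T, []p is F. ✗
e: <>p is F, []p is F. ✓
f: <>p is T, []p is F. ✗
g: <>p is F, []p is F. ✓
Satisfying worlds: {c, e, g}.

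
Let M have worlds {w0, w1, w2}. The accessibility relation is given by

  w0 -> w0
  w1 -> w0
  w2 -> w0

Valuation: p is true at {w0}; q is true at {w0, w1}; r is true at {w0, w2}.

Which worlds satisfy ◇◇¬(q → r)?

w0: successors {w0}; ◇¬(q → r) there: w0:F. ✗
w1: successors {w0}; ◇¬(q → r) there: w0:F. ✗
w2: successors {w0}; ◇¬(q → r) there: w0:F. ✗

∅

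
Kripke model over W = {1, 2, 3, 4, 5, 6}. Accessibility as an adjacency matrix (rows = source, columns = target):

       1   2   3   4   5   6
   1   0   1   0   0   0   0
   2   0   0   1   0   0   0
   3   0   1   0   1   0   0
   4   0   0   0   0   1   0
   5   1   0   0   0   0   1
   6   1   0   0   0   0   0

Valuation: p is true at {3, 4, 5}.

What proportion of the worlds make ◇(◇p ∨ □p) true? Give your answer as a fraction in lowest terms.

1/2

1: successors {2}; ◇p ∨ □p there: 2:T. ✓
2: successors {3}; ◇p ∨ □p there: 3:T. ✓
3: successors {2, 4}; ◇p ∨ □p there: 2:T, 4:T. ✓
4: successors {5}; ◇p ∨ □p there: 5:F. ✗
5: successors {1, 6}; ◇p ∨ □p there: 1:F, 6:F. ✗
6: successors {1}; ◇p ∨ □p there: 1:F. ✗
That's 3 of 6 worlds, so 3/6 = 1/2.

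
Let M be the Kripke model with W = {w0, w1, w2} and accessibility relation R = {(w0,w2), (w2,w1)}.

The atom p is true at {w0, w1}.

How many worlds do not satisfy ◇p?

2

w0: successors {w2}; p there: w2:F. ✗
w1: no successors, so ◇p fails. ✗
w2: successors {w1}; p there: w1:T. ✓
Satisfying worlds: {w2}.
So ◇p fails at the other 2 worlds.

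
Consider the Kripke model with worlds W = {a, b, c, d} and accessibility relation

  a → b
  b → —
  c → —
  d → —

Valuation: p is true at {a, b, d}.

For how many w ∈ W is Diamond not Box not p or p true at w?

a: Diamond not Box not p is F, p is T. ✓
b: Diamond not Box not p is F, p is T. ✓
c: Diamond not Box not p is F, p is F. ✗
d: Diamond not Box not p is F, p is T. ✓
Satisfying worlds: {a, b, d}.

3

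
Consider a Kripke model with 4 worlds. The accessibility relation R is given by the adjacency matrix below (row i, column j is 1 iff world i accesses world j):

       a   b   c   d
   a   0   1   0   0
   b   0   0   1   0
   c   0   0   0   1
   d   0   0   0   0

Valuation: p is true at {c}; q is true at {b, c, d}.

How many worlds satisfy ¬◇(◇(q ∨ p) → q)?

a: ◇(◇(q ∨ p) → q) is T. ✗
b: ◇(◇(q ∨ p) → q) is T. ✗
c: ◇(◇(q ∨ p) → q) is T. ✗
d: ◇(◇(q ∨ p) → q) is F. ✓
Satisfying worlds: {d}.

1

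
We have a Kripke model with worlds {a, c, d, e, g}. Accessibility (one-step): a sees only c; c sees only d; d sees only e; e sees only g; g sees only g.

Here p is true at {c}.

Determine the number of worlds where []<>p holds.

0

a: successors {c}; <>p there: c:F. ✗
c: successors {d}; <>p there: d:F. ✗
d: successors {e}; <>p there: e:F. ✗
e: successors {g}; <>p there: g:F. ✗
g: successors {g}; <>p there: g:F. ✗
Satisfying worlds: ∅.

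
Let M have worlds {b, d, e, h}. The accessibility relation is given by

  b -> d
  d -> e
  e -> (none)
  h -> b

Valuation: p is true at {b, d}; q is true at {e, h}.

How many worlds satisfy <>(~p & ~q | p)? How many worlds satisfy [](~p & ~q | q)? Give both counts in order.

2 and 2

For <>(~p & ~q | p):
b: successors {d}; ~p & ~q | p there: d:T. ✓
d: successors {e}; ~p & ~q | p there: e:F. ✗
e: no successors, so <>(~p & ~q | p) fails. ✗
h: successors {b}; ~p & ~q | p there: b:T. ✓
— 2 worlds.
For [](~p & ~q | q):
b: successors {d}; ~p & ~q | q there: d:F. ✗
d: successors {e}; ~p & ~q | q there: e:T. ✓
e: no successors, so [](~p & ~q | q) holds vacuously. ✓
h: successors {b}; ~p & ~q | q there: b:F. ✗
— 2 worlds.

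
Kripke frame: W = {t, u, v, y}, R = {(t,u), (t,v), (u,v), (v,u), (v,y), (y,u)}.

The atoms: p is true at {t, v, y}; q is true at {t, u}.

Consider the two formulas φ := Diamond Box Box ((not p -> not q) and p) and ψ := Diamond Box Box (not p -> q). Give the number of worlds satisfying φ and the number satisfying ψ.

1 and 4

For Diamond Box Box ((not p -> not q) and p):
t: successors {u, v}; Box Box ((not p -> not q) and p) there: u:F, v:F. ✗
u: successors {v}; Box Box ((not p -> not q) and p) there: v:F. ✗
v: successors {u, y}; Box Box ((not p -> not q) and p) there: u:F, y:T. ✓
y: successors {u}; Box Box ((not p -> not q) and p) there: u:F. ✗
— 1 world.
For Diamond Box Box (not p -> q):
t: successors {u, v}; Box Box (not p -> q) there: u:T, v:T. ✓
u: successors {v}; Box Box (not p -> q) there: v:T. ✓
v: successors {u, y}; Box Box (not p -> q) there: u:T, y:T. ✓
y: successors {u}; Box Box (not p -> q) there: u:T. ✓
— 4 worlds.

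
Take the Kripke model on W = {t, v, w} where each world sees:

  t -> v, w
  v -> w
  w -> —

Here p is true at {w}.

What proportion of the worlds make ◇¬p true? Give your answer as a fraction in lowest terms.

1/3

t: successors {v, w}; ¬p there: v:T, w:F. ✓
v: successors {w}; ¬p there: w:F. ✗
w: no successors, so ◇¬p fails. ✗
That's 1 of 3 worlds, so 1/3.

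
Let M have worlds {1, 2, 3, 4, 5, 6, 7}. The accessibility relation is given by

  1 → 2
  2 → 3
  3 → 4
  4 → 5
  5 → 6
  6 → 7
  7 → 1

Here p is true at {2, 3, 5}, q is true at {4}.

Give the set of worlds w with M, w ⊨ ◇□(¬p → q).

{1, 2, 3, 7}

1: successors {2}; □(¬p → q) there: 2:T. ✓
2: successors {3}; □(¬p → q) there: 3:T. ✓
3: successors {4}; □(¬p → q) there: 4:T. ✓
4: successors {5}; □(¬p → q) there: 5:F. ✗
5: successors {6}; □(¬p → q) there: 6:F. ✗
6: successors {7}; □(¬p → q) there: 7:F. ✗
7: successors {1}; □(¬p → q) there: 1:T. ✓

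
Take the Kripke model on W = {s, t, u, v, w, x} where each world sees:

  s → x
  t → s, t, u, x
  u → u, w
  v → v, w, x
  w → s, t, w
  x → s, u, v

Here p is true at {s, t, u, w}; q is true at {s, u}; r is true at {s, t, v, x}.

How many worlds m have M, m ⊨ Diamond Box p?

s: successors {x}; Box p there: x:F. ✗
t: successors {s, t, u, x}; Box p there: s:F, t:F, u:T, x:F. ✓
u: successors {u, w}; Box p there: u:T, w:T. ✓
v: successors {v, w, x}; Box p there: v:F, w:T, x:F. ✓
w: successors {s, t, w}; Box p there: s:F, t:F, w:T. ✓
x: successors {s, u, v}; Box p there: s:F, u:T, v:F. ✓
Satisfying worlds: {t, u, v, w, x}.

5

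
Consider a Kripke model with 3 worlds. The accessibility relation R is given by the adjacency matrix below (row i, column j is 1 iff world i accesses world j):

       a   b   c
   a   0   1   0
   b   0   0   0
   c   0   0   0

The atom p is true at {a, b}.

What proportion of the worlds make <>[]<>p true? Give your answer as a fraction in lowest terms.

1/3

a: successors {b}; []<>p there: b:T. ✓
b: no successors, so <>[]<>p fails. ✗
c: no successors, so <>[]<>p fails. ✗
That's 1 of 3 worlds, so 1/3.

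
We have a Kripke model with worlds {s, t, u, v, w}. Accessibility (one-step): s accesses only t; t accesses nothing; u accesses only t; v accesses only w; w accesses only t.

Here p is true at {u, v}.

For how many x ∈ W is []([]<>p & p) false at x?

s: successors {t}; []<>p & p there: t:F. ✗
t: no successors, so []([]<>p & p) holds vacuously. ✓
u: successors {t}; []<>p & p there: t:F. ✗
v: successors {w}; []<>p & p there: w:F. ✗
w: successors {t}; []<>p & p there: t:F. ✗
Satisfying worlds: {t}.
So []([]<>p & p) fails at the other 4 worlds.

4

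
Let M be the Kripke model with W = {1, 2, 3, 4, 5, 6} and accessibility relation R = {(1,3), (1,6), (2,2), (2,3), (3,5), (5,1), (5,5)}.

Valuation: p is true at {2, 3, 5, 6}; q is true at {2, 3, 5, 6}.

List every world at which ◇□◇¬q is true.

1: successors {3, 6}; □◇¬q there: 3:T, 6:T. ✓
2: successors {2, 3}; □◇¬q there: 2:F, 3:T. ✓
3: successors {5}; □◇¬q there: 5:F. ✗
4: no successors, so ◇□◇¬q fails. ✗
5: successors {1, 5}; □◇¬q there: 1:F, 5:F. ✗
6: no successors, so ◇□◇¬q fails. ✗

{1, 2}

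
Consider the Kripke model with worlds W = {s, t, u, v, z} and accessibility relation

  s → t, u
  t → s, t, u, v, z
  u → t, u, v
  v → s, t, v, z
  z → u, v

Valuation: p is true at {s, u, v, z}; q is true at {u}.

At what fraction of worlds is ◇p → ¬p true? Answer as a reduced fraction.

1/5

s: ◇p is T, ¬p is F. ✗
t: ◇p is T, ¬p is T. ✓
u: ◇p is T, ¬p is F. ✗
v: ◇p is T, ¬p is F. ✗
z: ◇p is T, ¬p is F. ✗
That's 1 of 5 worlds, so 1/5.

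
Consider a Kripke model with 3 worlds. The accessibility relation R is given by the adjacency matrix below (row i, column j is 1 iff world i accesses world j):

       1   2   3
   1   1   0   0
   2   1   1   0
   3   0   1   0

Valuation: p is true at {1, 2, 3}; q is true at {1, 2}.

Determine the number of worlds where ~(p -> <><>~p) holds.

1: p -> <><>~p is F. ✓
2: p -> <><>~p is F. ✓
3: p -> <><>~p is F. ✓
Satisfying worlds: {1, 2, 3}.

3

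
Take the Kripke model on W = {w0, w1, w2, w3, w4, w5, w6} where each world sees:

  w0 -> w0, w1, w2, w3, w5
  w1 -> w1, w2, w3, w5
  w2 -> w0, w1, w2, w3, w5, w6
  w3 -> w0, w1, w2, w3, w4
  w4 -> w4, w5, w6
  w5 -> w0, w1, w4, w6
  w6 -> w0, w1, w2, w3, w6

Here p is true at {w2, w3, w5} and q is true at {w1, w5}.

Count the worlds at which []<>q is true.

7

w0: successors {w0, w1, w2, w3, w5}; <>q there: w0:T, w1:T, w2:T, w3:T, w5:T. ✓
w1: successors {w1, w2, w3, w5}; <>q there: w1:T, w2:T, w3:T, w5:T. ✓
w2: successors {w0, w1, w2, w3, w5, w6}; <>q there: w0:T, w1:T, w2:T, w3:T, w5:T, w6:T. ✓
w3: successors {w0, w1, w2, w3, w4}; <>q there: w0:T, w1:T, w2:T, w3:T, w4:T. ✓
w4: successors {w4, w5, w6}; <>q there: w4:T, w5:T, w6:T. ✓
w5: successors {w0, w1, w4, w6}; <>q there: w0:T, w1:T, w4:T, w6:T. ✓
w6: successors {w0, w1, w2, w3, w6}; <>q there: w0:T, w1:T, w2:T, w3:T, w6:T. ✓
Satisfying worlds: {w0, w1, w2, w3, w4, w5, w6}.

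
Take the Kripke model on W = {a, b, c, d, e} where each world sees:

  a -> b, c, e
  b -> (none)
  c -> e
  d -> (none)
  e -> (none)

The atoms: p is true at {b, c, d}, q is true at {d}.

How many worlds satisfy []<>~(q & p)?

a: successors {b, c, e}; <>~(q & p) there: b:F, c:T, e:F. ✗
b: no successors, so []<>~(q & p) holds vacuously. ✓
c: successors {e}; <>~(q & p) there: e:F. ✗
d: no successors, so []<>~(q & p) holds vacuously. ✓
e: no successors, so []<>~(q & p) holds vacuously. ✓
Satisfying worlds: {b, d, e}.

3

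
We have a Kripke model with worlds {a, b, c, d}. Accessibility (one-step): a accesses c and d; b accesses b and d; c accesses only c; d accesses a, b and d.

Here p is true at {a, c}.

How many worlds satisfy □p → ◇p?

a: □p is F, ◇p is T. ✓
b: □p is F, ◇p is F. ✓
c: □p is T, ◇p is T. ✓
d: □p is F, ◇p is T. ✓
Satisfying worlds: {a, b, c, d}.

4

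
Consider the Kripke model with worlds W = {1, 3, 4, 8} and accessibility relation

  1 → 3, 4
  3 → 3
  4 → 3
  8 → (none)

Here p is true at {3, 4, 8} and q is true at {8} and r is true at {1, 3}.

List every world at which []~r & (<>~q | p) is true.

1: []~r is F, <>~q | p is T. ✗
3: []~r is F, <>~q | p is T. ✗
4: []~r is F, <>~q | p is T. ✗
8: []~r is T, <>~q | p is T. ✓

{8}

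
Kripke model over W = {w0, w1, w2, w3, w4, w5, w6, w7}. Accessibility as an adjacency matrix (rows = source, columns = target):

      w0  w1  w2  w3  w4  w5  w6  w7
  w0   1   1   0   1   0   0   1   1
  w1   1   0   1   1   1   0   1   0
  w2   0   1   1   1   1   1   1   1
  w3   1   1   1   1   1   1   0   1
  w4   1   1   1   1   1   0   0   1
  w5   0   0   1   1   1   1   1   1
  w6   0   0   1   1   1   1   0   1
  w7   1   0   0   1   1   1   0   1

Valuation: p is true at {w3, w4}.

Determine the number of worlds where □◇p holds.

w0: successors {w0, w1, w3, w6, w7}; ◇p there: w0:T, w1:T, w3:T, w6:T, w7:T. ✓
w1: successors {w0, w2, w3, w4, w6}; ◇p there: w0:T, w2:T, w3:T, w4:T, w6:T. ✓
w2: successors {w1, w2, w3, w4, w5, w6, w7}; ◇p there: w1:T, w2:T, w3:T, w4:T, w5:T, w6:T, w7:T. ✓
w3: successors {w0, w1, w2, w3, w4, w5, w7}; ◇p there: w0:T, w1:T, w2:T, w3:T, w4:T, w5:T, w7:T. ✓
w4: successors {w0, w1, w2, w3, w4, w7}; ◇p there: w0:T, w1:T, w2:T, w3:T, w4:T, w7:T. ✓
w5: successors {w2, w3, w4, w5, w6, w7}; ◇p there: w2:T, w3:T, w4:T, w5:T, w6:T, w7:T. ✓
w6: successors {w2, w3, w4, w5, w7}; ◇p there: w2:T, w3:T, w4:T, w5:T, w7:T. ✓
w7: successors {w0, w3, w4, w5, w7}; ◇p there: w0:T, w3:T, w4:T, w5:T, w7:T. ✓
Satisfying worlds: {w0, w1, w2, w3, w4, w5, w6, w7}.

8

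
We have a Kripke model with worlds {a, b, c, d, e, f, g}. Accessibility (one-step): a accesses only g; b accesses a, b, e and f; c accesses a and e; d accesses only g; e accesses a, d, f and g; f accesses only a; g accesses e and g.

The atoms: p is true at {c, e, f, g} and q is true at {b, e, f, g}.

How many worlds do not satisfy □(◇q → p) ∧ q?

a: □(◇q → p) is T, q is F. ✗
b: □(◇q → p) is F, q is T. ✗
c: □(◇q → p) is F, q is F. ✗
d: □(◇q → p) is T, q is F. ✗
e: □(◇q → p) is F, q is T. ✗
f: □(◇q → p) is F, q is T. ✗
g: □(◇q → p) is T, q is T. ✓
Satisfying worlds: {g}.
So □(◇q → p) ∧ q fails at the other 6 worlds.

6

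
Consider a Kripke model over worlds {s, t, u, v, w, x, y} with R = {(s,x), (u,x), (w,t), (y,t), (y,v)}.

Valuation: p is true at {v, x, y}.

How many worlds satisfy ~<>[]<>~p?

s: <>[]<>~p is T. ✗
t: <>[]<>~p is F. ✓
u: <>[]<>~p is T. ✗
v: <>[]<>~p is F. ✓
w: <>[]<>~p is T. ✗
x: <>[]<>~p is F. ✓
y: <>[]<>~p is T. ✗
Satisfying worlds: {t, v, x}.

3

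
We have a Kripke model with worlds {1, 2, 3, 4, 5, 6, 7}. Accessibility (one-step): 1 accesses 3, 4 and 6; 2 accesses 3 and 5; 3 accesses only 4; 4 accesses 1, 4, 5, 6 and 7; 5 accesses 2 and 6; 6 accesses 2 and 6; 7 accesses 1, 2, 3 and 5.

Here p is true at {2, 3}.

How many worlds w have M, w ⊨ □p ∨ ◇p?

5

1: □p is F, ◇p is T. ✓
2: □p is F, ◇p is T. ✓
3: □p is F, ◇p is F. ✗
4: □p is F, ◇p is F. ✗
5: □p is F, ◇p is T. ✓
6: □p is F, ◇p is T. ✓
7: □p is F, ◇p is T. ✓
Satisfying worlds: {1, 2, 5, 6, 7}.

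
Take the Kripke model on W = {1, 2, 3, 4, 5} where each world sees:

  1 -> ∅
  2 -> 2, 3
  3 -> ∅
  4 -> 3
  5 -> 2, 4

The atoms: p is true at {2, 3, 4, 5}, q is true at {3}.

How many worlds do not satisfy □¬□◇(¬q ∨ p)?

2

1: no successors, so □¬□◇(¬q ∨ p) holds vacuously. ✓
2: successors {2, 3}; ¬□◇(¬q ∨ p) there: 2:T, 3:F. ✗
3: no successors, so □¬□◇(¬q ∨ p) holds vacuously. ✓
4: successors {3}; ¬□◇(¬q ∨ p) there: 3:F. ✗
5: successors {2, 4}; ¬□◇(¬q ∨ p) there: 2:T, 4:T. ✓
Satisfying worlds: {1, 3, 5}.
So □¬□◇(¬q ∨ p) fails at the other 2 worlds.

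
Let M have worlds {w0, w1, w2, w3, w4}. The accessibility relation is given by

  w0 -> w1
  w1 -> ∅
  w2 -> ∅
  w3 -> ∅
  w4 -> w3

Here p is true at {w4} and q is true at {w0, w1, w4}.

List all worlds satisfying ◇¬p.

w0: successors {w1}; ¬p there: w1:T. ✓
w1: no successors, so ◇¬p fails. ✗
w2: no successors, so ◇¬p fails. ✗
w3: no successors, so ◇¬p fails. ✗
w4: successors {w3}; ¬p there: w3:T. ✓

{w0, w4}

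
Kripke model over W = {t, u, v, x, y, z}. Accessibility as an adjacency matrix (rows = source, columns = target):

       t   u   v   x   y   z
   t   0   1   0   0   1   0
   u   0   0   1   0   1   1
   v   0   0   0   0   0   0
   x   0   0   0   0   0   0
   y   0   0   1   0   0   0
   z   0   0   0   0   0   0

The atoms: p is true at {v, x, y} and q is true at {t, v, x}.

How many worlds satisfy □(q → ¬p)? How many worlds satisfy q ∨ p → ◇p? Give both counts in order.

For □(q → ¬p):
t: successors {u, y}; q → ¬p there: u:T, y:T. ✓
u: successors {v, y, z}; q → ¬p there: v:F, y:T, z:T. ✗
v: no successors, so □(q → ¬p) holds vacuously. ✓
x: no successors, so □(q → ¬p) holds vacuously. ✓
y: successors {v}; q → ¬p there: v:F. ✗
z: no successors, so □(q → ¬p) holds vacuously. ✓
— 4 worlds.
For q ∨ p → ◇p:
t: q ∨ p is T, ◇p is T. ✓
u: q ∨ p is F, ◇p is T. ✓
v: q ∨ p is T, ◇p is F. ✗
x: q ∨ p is T, ◇p is F. ✗
y: q ∨ p is T, ◇p is T. ✓
z: q ∨ p is F, ◇p is F. ✓
— 4 worlds.

4 and 4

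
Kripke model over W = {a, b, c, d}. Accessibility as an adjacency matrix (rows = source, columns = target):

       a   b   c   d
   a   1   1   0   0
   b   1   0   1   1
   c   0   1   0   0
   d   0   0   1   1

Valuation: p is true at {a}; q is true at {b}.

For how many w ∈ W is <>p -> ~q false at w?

a: <>p is T, ~q is T. ✓
b: <>p is T, ~q is F. ✗
c: <>p is F, ~q is T. ✓
d: <>p is F, ~q is T. ✓
Satisfying worlds: {a, c, d}.
So <>p -> ~q fails at the other 1 world.

1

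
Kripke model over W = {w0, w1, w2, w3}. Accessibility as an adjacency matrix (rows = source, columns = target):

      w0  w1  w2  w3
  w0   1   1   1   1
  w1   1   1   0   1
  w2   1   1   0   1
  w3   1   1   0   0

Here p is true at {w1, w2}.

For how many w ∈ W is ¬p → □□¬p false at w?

2

w0: ¬p is T, □□¬p is F. ✗
w1: ¬p is F, □□¬p is F. ✓
w2: ¬p is F, □□¬p is F. ✓
w3: ¬p is T, □□¬p is F. ✗
Satisfying worlds: {w1, w2}.
So ¬p → □□¬p fails at the other 2 worlds.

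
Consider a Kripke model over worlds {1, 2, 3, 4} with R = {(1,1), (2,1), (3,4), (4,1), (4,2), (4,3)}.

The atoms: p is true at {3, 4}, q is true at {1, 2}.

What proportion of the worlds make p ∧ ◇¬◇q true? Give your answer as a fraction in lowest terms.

1/4

1: p is F, ◇¬◇q is F. ✗
2: p is F, ◇¬◇q is F. ✗
3: p is T, ◇¬◇q is F. ✗
4: p is T, ◇¬◇q is T. ✓
That's 1 of 4 worlds, so 1/4.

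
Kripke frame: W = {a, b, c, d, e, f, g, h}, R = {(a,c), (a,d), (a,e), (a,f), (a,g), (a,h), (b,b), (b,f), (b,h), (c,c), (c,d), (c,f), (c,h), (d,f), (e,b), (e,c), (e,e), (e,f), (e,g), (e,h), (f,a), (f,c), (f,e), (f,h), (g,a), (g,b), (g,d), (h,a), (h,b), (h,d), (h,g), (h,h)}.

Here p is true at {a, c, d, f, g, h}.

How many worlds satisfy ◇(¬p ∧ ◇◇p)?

6

a: successors {c, d, e, f, g, h}; ¬p ∧ ◇◇p there: c:F, d:F, e:T, f:F, g:F, h:F. ✓
b: successors {b, f, h}; ¬p ∧ ◇◇p there: b:T, f:F, h:F. ✓
c: successors {c, d, f, h}; ¬p ∧ ◇◇p there: c:F, d:F, f:F, h:F. ✗
d: successors {f}; ¬p ∧ ◇◇p there: f:F. ✗
e: successors {b, c, e, f, g, h}; ¬p ∧ ◇◇p there: b:T, c:F, e:T, f:F, g:F, h:F. ✓
f: successors {a, c, e, h}; ¬p ∧ ◇◇p there: a:F, c:F, e:T, h:F. ✓
g: successors {a, b, d}; ¬p ∧ ◇◇p there: a:F, b:T, d:F. ✓
h: successors {a, b, d, g, h}; ¬p ∧ ◇◇p there: a:F, b:T, d:F, g:F, h:F. ✓
Satisfying worlds: {a, b, e, f, g, h}.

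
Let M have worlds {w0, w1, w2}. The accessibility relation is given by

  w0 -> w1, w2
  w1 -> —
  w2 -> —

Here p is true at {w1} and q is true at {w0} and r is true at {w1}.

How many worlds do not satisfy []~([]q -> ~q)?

1

w0: successors {w1, w2}; ~([]q -> ~q) there: w1:F, w2:F. ✗
w1: no successors, so []~([]q -> ~q) holds vacuously. ✓
w2: no successors, so []~([]q -> ~q) holds vacuously. ✓
Satisfying worlds: {w1, w2}.
So []~([]q -> ~q) fails at the other 1 world.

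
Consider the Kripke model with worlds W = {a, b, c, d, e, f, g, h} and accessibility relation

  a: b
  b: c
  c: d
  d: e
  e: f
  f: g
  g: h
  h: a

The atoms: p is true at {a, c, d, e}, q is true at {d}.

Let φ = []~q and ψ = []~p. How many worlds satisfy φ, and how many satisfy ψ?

For []~q:
a: successors {b}; ~q there: b:T. ✓
b: successors {c}; ~q there: c:T. ✓
c: successors {d}; ~q there: d:F. ✗
d: successors {e}; ~q there: e:T. ✓
e: successors {f}; ~q there: f:T. ✓
f: successors {g}; ~q there: g:T. ✓
g: successors {h}; ~q there: h:T. ✓
h: successors {a}; ~q there: a:T. ✓
— 7 worlds.
For []~p:
a: successors {b}; ~p there: b:T. ✓
b: successors {c}; ~p there: c:F. ✗
c: successors {d}; ~p there: d:F. ✗
d: successors {e}; ~p there: e:F. ✗
e: successors {f}; ~p there: f:T. ✓
f: successors {g}; ~p there: g:T. ✓
g: successors {h}; ~p there: h:T. ✓
h: successors {a}; ~p there: a:F. ✗
— 4 worlds.

7 and 4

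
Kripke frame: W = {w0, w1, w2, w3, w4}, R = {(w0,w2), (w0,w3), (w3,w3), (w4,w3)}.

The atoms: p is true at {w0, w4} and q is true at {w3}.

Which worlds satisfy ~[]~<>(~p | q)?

{w0, w3, w4}

w0: []~<>(~p | q) is F. ✓
w1: []~<>(~p | q) is T. ✗
w2: []~<>(~p | q) is T. ✗
w3: []~<>(~p | q) is F. ✓
w4: []~<>(~p | q) is F. ✓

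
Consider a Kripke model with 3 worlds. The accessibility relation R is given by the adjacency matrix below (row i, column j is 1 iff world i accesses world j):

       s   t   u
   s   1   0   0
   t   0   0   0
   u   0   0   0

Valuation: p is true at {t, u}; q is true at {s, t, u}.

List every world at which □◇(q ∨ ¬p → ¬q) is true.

s: successors {s}; ◇(q ∨ ¬p → ¬q) there: s:F. ✗
t: no successors, so □◇(q ∨ ¬p → ¬q) holds vacuously. ✓
u: no successors, so □◇(q ∨ ¬p → ¬q) holds vacuously. ✓

{t, u}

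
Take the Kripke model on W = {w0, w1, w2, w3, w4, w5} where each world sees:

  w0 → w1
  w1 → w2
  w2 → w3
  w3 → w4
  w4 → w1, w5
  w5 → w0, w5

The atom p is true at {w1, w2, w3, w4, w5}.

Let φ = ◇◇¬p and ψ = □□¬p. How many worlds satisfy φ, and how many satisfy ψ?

2 and 0

For ◇◇¬p:
w0: successors {w1}; ◇¬p there: w1:F. ✗
w1: successors {w2}; ◇¬p there: w2:F. ✗
w2: successors {w3}; ◇¬p there: w3:F. ✗
w3: successors {w4}; ◇¬p there: w4:F. ✗
w4: successors {w1, w5}; ◇¬p there: w1:F, w5:T. ✓
w5: successors {w0, w5}; ◇¬p there: w0:F, w5:T. ✓
— 2 worlds.
For □□¬p:
w0: successors {w1}; □¬p there: w1:F. ✗
w1: successors {w2}; □¬p there: w2:F. ✗
w2: successors {w3}; □¬p there: w3:F. ✗
w3: successors {w4}; □¬p there: w4:F. ✗
w4: successors {w1, w5}; □¬p there: w1:F, w5:F. ✗
w5: successors {w0, w5}; □¬p there: w0:F, w5:F. ✗
— 0 worlds.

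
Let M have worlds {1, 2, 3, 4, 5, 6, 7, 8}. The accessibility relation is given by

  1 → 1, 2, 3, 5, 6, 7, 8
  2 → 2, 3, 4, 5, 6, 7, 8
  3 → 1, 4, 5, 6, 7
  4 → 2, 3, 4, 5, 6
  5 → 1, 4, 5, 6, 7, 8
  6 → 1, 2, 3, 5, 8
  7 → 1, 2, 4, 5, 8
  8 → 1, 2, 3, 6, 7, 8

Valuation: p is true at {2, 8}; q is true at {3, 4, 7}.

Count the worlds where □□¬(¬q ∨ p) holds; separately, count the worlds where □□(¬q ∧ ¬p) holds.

0 and 0

For □□¬(¬q ∨ p):
1: successors {1, 2, 3, 5, 6, 7, 8}; □¬(¬q ∨ p) there: 1:F, 2:F, 3:F, 5:F, 6:F, 7:F, 8:F. ✗
2: successors {2, 3, 4, 5, 6, 7, 8}; □¬(¬q ∨ p) there: 2:F, 3:F, 4:F, 5:F, 6:F, 7:F, 8:F. ✗
3: successors {1, 4, 5, 6, 7}; □¬(¬q ∨ p) there: 1:F, 4:F, 5:F, 6:F, 7:F. ✗
4: successors {2, 3, 4, 5, 6}; □¬(¬q ∨ p) there: 2:F, 3:F, 4:F, 5:F, 6:F. ✗
5: successors {1, 4, 5, 6, 7, 8}; □¬(¬q ∨ p) there: 1:F, 4:F, 5:F, 6:F, 7:F, 8:F. ✗
6: successors {1, 2, 3, 5, 8}; □¬(¬q ∨ p) there: 1:F, 2:F, 3:F, 5:F, 8:F. ✗
7: successors {1, 2, 4, 5, 8}; □¬(¬q ∨ p) there: 1:F, 2:F, 4:F, 5:F, 8:F. ✗
8: successors {1, 2, 3, 6, 7, 8}; □¬(¬q ∨ p) there: 1:F, 2:F, 3:F, 6:F, 7:F, 8:F. ✗
— 0 worlds.
For □□(¬q ∧ ¬p):
1: successors {1, 2, 3, 5, 6, 7, 8}; □(¬q ∧ ¬p) there: 1:F, 2:F, 3:F, 5:F, 6:F, 7:F, 8:F. ✗
2: successors {2, 3, 4, 5, 6, 7, 8}; □(¬q ∧ ¬p) there: 2:F, 3:F, 4:F, 5:F, 6:F, 7:F, 8:F. ✗
3: successors {1, 4, 5, 6, 7}; □(¬q ∧ ¬p) there: 1:F, 4:F, 5:F, 6:F, 7:F. ✗
4: successors {2, 3, 4, 5, 6}; □(¬q ∧ ¬p) there: 2:F, 3:F, 4:F, 5:F, 6:F. ✗
5: successors {1, 4, 5, 6, 7, 8}; □(¬q ∧ ¬p) there: 1:F, 4:F, 5:F, 6:F, 7:F, 8:F. ✗
6: successors {1, 2, 3, 5, 8}; □(¬q ∧ ¬p) there: 1:F, 2:F, 3:F, 5:F, 8:F. ✗
7: successors {1, 2, 4, 5, 8}; □(¬q ∧ ¬p) there: 1:F, 2:F, 4:F, 5:F, 8:F. ✗
8: successors {1, 2, 3, 6, 7, 8}; □(¬q ∧ ¬p) there: 1:F, 2:F, 3:F, 6:F, 7:F, 8:F. ✗
— 0 worlds.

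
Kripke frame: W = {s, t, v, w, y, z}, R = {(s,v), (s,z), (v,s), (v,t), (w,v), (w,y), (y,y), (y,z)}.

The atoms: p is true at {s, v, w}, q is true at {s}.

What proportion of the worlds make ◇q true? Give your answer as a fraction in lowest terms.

s: successors {v, z}; q there: v:F, z:F. ✗
t: no successors, so ◇q fails. ✗
v: successors {s, t}; q there: s:T, t:F. ✓
w: successors {v, y}; q there: v:F, y:F. ✗
y: successors {y, z}; q there: y:F, z:F. ✗
z: no successors, so ◇q fails. ✗
That's 1 of 6 worlds, so 1/6.

1/6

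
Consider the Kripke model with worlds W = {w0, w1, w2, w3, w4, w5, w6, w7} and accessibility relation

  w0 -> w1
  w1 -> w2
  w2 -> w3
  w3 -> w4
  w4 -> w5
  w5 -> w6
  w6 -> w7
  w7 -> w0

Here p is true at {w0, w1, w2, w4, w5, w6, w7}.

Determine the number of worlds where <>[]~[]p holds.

1

w0: successors {w1}; []~[]p there: w1:T. ✓
w1: successors {w2}; []~[]p there: w2:F. ✗
w2: successors {w3}; []~[]p there: w3:F. ✗
w3: successors {w4}; []~[]p there: w4:F. ✗
w4: successors {w5}; []~[]p there: w5:F. ✗
w5: successors {w6}; []~[]p there: w6:F. ✗
w6: successors {w7}; []~[]p there: w7:F. ✗
w7: successors {w0}; []~[]p there: w0:F. ✗
Satisfying worlds: {w0}.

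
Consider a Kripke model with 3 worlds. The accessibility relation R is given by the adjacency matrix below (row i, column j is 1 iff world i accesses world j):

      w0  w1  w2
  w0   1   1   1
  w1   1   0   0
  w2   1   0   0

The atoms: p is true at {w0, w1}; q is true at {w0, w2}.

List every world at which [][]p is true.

w0: successors {w0, w1, w2}; []p there: w0:F, w1:T, w2:T. ✗
w1: successors {w0}; []p there: w0:F. ✗
w2: successors {w0}; []p there: w0:F. ✗

∅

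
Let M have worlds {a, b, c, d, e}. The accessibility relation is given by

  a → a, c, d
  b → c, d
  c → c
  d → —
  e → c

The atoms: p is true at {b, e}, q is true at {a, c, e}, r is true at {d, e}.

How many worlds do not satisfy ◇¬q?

3

a: successors {a, c, d}; ¬q there: a:F, c:F, d:T. ✓
b: successors {c, d}; ¬q there: c:F, d:T. ✓
c: successors {c}; ¬q there: c:F. ✗
d: no successors, so ◇¬q fails. ✗
e: successors {c}; ¬q there: c:F. ✗
Satisfying worlds: {a, b}.
So ◇¬q fails at the other 3 worlds.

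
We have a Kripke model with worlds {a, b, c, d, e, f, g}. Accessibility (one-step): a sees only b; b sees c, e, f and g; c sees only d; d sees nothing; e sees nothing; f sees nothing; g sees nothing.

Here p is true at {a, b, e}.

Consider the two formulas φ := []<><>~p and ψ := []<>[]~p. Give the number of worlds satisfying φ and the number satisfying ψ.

For []<><>~p:
a: successors {b}; <><>~p there: b:T. ✓
b: successors {c, e, f, g}; <><>~p there: c:F, e:F, f:F, g:F. ✗
c: successors {d}; <><>~p there: d:F. ✗
d: no successors, so []<><>~p holds vacuously. ✓
e: no successors, so []<><>~p holds vacuously. ✓
f: no successors, so []<><>~p holds vacuously. ✓
g: no successors, so []<><>~p holds vacuously. ✓
— 5 worlds.
For []<>[]~p:
a: successors {b}; <>[]~p there: b:T. ✓
b: successors {c, e, f, g}; <>[]~p there: c:T, e:F, f:F, g:F. ✗
c: successors {d}; <>[]~p there: d:F. ✗
d: no successors, so []<>[]~p holds vacuously. ✓
e: no successors, so []<>[]~p holds vacuously. ✓
f: no successors, so []<>[]~p holds vacuously. ✓
g: no successors, so []<>[]~p holds vacuously. ✓
— 5 worlds.

5 and 5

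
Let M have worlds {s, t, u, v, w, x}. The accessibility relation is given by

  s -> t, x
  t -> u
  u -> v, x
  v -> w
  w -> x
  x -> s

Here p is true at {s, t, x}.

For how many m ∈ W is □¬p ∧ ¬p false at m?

5

s: □¬p is F, ¬p is F. ✗
t: □¬p is T, ¬p is F. ✗
u: □¬p is F, ¬p is T. ✗
v: □¬p is T, ¬p is T. ✓
w: □¬p is F, ¬p is T. ✗
x: □¬p is F, ¬p is F. ✗
Satisfying worlds: {v}.
So □¬p ∧ ¬p fails at the other 5 worlds.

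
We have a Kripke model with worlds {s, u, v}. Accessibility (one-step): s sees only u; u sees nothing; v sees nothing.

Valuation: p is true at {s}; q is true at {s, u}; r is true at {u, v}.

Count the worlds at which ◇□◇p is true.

s: successors {u}; □◇p there: u:T. ✓
u: no successors, so ◇□◇p fails. ✗
v: no successors, so ◇□◇p fails. ✗
Satisfying worlds: {s}.

1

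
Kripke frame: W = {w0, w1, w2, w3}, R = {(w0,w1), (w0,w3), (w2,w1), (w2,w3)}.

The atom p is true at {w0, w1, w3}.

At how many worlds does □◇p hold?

2

w0: successors {w1, w3}; ◇p there: w1:F, w3:F. ✗
w1: no successors, so □◇p holds vacuously. ✓
w2: successors {w1, w3}; ◇p there: w1:F, w3:F. ✗
w3: no successors, so □◇p holds vacuously. ✓
Satisfying worlds: {w1, w3}.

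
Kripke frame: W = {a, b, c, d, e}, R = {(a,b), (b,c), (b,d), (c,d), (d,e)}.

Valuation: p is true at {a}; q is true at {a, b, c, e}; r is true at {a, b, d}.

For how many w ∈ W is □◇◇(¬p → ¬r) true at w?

2

a: successors {b}; ◇◇(¬p → ¬r) there: b:T. ✓
b: successors {c, d}; ◇◇(¬p → ¬r) there: c:T, d:F. ✗
c: successors {d}; ◇◇(¬p → ¬r) there: d:F. ✗
d: successors {e}; ◇◇(¬p → ¬r) there: e:F. ✗
e: no successors, so □◇◇(¬p → ¬r) holds vacuously. ✓
Satisfying worlds: {a, e}.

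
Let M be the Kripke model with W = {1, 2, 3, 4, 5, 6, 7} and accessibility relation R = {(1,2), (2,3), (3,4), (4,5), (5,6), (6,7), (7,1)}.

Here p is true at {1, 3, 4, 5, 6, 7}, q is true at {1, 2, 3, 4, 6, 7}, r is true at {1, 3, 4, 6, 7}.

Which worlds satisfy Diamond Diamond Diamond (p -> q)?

1: successors {2}; Diamond Diamond (p -> q) there: 2:T. ✓
2: successors {3}; Diamond Diamond (p -> q) there: 3:F. ✗
3: successors {4}; Diamond Diamond (p -> q) there: 4:T. ✓
4: successors {5}; Diamond Diamond (p -> q) there: 5:T. ✓
5: successors {6}; Diamond Diamond (p -> q) there: 6:T. ✓
6: successors {7}; Diamond Diamond (p -> q) there: 7:T. ✓
7: successors {1}; Diamond Diamond (p -> q) there: 1:T. ✓

{1, 3, 4, 5, 6, 7}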